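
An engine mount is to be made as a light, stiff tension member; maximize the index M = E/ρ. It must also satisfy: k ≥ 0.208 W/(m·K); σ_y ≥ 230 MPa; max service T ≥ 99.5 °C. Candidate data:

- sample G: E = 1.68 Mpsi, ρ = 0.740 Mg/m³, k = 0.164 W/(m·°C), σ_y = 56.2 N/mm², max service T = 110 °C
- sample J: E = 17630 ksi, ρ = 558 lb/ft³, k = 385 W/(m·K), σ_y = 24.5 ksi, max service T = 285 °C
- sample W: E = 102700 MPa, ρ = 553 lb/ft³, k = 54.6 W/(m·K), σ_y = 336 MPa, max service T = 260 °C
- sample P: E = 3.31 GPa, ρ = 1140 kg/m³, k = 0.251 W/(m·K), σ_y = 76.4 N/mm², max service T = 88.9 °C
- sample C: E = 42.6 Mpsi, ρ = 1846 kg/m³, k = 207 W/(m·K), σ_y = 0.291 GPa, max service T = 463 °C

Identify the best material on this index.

Screen on constraints: k ≥ 0.208 W/(m·K); σ_y ≥ 230 MPa; max service T ≥ 99.5 °C. Survivors: sample W, sample C.
Convert each candidate to consistent units, then evaluate M:
  sample W: E = 102.7 GPa, ρ = 8858 kg/m³
  sample C: E = 293.7 GPa, ρ = 1846 kg/m³
  sample C: M = 159 MN·m/kg
  sample W: M = 11.6 MN·m/kg
Sample C has the largest M.

sample C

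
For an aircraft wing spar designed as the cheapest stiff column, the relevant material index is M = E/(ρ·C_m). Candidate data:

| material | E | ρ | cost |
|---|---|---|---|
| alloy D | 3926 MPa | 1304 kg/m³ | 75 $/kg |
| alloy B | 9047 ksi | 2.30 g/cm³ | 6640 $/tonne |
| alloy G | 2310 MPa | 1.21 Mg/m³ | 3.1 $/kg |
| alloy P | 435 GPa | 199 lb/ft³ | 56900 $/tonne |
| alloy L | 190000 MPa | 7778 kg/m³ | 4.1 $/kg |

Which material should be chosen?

alloy L

In SI units:
  alloy D: E = 3.926 GPa, ρ = 1304 kg/m³, cost = 75.00 $/kg
  alloy B: E = 62.38 GPa, ρ = 2300 kg/m³, cost = 6.640 $/kg
  alloy G: E = 2.310 GPa, ρ = 1210 kg/m³, cost = 3.100 $/kg
  alloy P: E = 435.0 GPa, ρ = 3188 kg/m³, cost = 56.90 $/kg
  alloy L: E = 190.0 GPa, ρ = 7778 kg/m³, cost = 4.100 $/kg
  alloy L: M = 5.96 MN·m per $
  alloy B: M = 4.08 MN·m per $
  alloy P: M = 2.40 MN·m per $
  alloy G: M = 0.616 MN·m per $
  alloy D: M = 0.0401 MN·m per $
The maximum is for alloy L.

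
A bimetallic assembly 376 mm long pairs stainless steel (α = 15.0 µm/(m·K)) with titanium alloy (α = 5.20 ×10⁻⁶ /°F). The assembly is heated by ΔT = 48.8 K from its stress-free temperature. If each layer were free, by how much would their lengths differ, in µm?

103 µm

titanium alloy: α = 5.20×10⁻⁶/°F × 9/5 = 9.36×10⁻⁶/K.
Δα = |15.0 − 9.36|×10⁻⁶/K = 5.64×10⁻⁶/K.
ΔL_mismatch = Δα·L·ΔT = 5.64×10⁻⁶ × 376.0 mm × 48.8 K = 103 µm.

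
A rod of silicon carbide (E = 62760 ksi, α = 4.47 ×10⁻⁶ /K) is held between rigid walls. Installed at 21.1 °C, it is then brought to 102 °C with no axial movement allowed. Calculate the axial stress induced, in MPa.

156 MPa

E = 62760 ksi = 432.7 GPa.
ΔT = 80.90 K. Constrained thermal stress σ = E·α·ΔT = 432.7×10³ MPa × 4.47×10⁻⁶ × 80.90 = 156 MPa (compressive).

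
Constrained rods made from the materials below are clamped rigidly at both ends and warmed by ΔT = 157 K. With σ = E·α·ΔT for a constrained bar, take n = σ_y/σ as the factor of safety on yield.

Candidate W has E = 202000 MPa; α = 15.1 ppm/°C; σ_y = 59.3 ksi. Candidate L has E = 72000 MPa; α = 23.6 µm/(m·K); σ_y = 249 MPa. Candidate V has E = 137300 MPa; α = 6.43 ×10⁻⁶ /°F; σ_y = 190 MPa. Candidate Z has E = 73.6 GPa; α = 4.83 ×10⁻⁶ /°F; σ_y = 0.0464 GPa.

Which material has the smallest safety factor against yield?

Converting E to GPa, α to ×10⁻⁶/K, σ_y to MPa, then σ and n for each:
  candidate W: E = 202.0, α = 15.1, σ_y = 408.9 → σ = 479 MPa, n = 0.854
  candidate L: E = 72.00, α = 23.6, σ_y = 249.0 → σ = 267 MPa, n = 0.933
  candidate V: E = 137.3, α = 11.6, σ_y = 190.0 → σ = 249 MPa, n = 0.762
  candidate Z: E = 73.60, α = 8.69, σ_y = 46.40 → σ = 100 MPa, n = 0.462
The minimum is candidate Z at n = 0.462.

candidate Z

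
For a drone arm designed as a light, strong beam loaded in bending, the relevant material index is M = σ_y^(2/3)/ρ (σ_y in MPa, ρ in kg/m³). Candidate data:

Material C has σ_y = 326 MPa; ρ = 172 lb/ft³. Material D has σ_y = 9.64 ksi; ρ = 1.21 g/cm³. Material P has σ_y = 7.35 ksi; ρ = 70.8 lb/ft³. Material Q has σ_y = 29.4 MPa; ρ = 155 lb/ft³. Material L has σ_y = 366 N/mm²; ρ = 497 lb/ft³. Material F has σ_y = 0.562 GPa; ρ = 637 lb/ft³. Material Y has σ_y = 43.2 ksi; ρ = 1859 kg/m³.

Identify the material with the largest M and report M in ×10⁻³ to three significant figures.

Normalizing units and computing the index:
  material C: σ_y = 326.0 MPa, ρ = 2755 kg/m³
  material D: σ_y = 66.47 MPa, ρ = 1210 kg/m³
  material P: σ_y = 50.68 MPa, ρ = 1134 kg/m³
  material Q: σ_y = 29.40 MPa, ρ = 2483 kg/m³
  material L: σ_y = 366.0 MPa, ρ = 7961 kg/m³
  material F: σ_y = 562.0 MPa, ρ = 10200 kg/m³
  material Y: σ_y = 297.9 MPa, ρ = 1859 kg/m³
  material Y: M = 24.0×10⁻³
  material C: M = 17.2×10⁻³
  material D: M = 13.6×10⁻³
  material P: M = 12.1×10⁻³
  material F: M = 6.67×10⁻³
  material L: M = 6.43×10⁻³
  material Q: M = 3.84×10⁻³
Material Y has the largest M.

material Y, M = 24.0×10⁻³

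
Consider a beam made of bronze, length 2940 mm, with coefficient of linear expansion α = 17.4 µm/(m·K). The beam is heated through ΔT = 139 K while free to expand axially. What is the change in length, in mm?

7.11 mm

ΔL = α·L₀·ΔT = 17.4×10⁻⁶ × 2940 mm × 139.0 K = 7.11 mm.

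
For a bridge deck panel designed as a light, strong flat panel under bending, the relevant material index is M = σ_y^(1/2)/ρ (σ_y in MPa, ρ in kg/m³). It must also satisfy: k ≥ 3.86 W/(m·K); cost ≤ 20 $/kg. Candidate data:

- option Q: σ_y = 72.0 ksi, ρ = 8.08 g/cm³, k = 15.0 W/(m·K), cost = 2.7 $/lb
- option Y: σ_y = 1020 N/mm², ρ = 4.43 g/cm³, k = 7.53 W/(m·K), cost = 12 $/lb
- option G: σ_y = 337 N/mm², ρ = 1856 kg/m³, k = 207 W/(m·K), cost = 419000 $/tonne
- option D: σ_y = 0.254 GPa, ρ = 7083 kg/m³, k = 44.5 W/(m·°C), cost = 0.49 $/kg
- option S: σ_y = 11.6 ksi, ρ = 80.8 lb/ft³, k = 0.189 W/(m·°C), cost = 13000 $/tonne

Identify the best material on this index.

Screen on constraints: k ≥ 3.86 W/(m·K); cost ≤ 20 $/kg. Survivors: option Q, option D.
Normalizing units and computing the index:
  option Q: σ_y = 496.4 MPa, ρ = 8080 kg/m³
  option D: σ_y = 254.0 MPa, ρ = 7083 kg/m³
  option Q: M = 2.76×10⁻³
  option D: M = 2.25×10⁻³
Highest index: option Q.

option Q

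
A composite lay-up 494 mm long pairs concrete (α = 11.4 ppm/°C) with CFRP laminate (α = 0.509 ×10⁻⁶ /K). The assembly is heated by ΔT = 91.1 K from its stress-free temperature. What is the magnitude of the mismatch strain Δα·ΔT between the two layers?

Δα = |11.4 − 0.509|×10⁻⁶/K = 10.9×10⁻⁶/K.
Mismatch strain = Δα·ΔT = 10.9×10⁻⁶ × 91.1 = 9.92×10⁻⁴.

9.92×10⁻⁴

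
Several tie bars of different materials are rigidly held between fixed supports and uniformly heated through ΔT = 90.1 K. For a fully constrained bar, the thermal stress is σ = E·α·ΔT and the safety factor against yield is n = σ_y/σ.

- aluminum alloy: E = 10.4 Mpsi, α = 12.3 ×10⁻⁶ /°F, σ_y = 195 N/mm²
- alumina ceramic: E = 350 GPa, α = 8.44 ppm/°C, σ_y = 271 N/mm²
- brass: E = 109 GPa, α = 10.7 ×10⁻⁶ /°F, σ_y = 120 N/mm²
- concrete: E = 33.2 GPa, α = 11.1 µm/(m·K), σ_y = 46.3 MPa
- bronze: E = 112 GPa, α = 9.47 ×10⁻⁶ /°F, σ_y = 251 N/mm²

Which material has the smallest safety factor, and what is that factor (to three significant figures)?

With everything in SI (GPa, ×10⁻⁶/K, MPa):
  aluminum alloy: E = 71.71, α = 22.1, σ_y = 195.0 → σ = 143 MPa, n = 1.36
  alumina ceramic: E = 350.0, α = 8.44, σ_y = 271.0 → σ = 266 MPa, n = 1.02
  brass: E = 109.0, α = 19.3, σ_y = 120.0 → σ = 189 MPa, n = 0.634
  concrete: E = 33.20, α = 11.1, σ_y = 46.30 → σ = 33.2 MPa, n = 1.39
  bronze: E = 112.0, α = 17.0, σ_y = 251.0 → σ = 172 MPa, n = 1.46
Smallest n: brass with n = 0.634.

brass, n = 0.634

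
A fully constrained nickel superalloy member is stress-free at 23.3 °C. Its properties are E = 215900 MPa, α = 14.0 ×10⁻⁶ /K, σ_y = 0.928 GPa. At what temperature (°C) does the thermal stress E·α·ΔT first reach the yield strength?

E = 215900 MPa = 215.9 GPa.
σ_y = 0.928 GPa = 928.0 MPa.
E·α·ΔT = 928.0 MPa ⇒ ΔT = 928.0 / (215.9×10³ × 14.0×10⁻⁶) = 307.0 K.
T = 23.3 + 307.0 = 330.3 °C.

330 °C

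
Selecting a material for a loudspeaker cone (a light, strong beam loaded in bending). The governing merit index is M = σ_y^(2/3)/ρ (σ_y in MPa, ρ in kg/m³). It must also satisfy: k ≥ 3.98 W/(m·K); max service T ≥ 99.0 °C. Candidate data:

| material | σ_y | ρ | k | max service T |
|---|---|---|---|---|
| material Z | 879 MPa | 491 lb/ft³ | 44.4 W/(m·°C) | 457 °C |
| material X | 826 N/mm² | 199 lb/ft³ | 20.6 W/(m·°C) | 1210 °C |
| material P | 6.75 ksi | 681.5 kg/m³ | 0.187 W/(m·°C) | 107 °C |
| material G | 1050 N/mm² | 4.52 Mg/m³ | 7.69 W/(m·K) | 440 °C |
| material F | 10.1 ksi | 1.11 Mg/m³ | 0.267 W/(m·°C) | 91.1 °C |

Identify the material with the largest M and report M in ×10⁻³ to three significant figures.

Screen on constraints: k ≥ 3.98 W/(m·K); max service T ≥ 99.0 °C. Survivors: material Z, material X, material G.
In SI units:
  material Z: σ_y = 879.0 MPa, ρ = 7865 kg/m³
  material X: σ_y = 826.0 MPa, ρ = 3188 kg/m³
  material G: σ_y = 1050 MPa, ρ = 4520 kg/m³
  material X: M = 27.6×10⁻³
  material G: M = 22.9×10⁻³
  material Z: M = 11.7×10⁻³
The maximum is for material X.

material X, M = 27.6×10⁻³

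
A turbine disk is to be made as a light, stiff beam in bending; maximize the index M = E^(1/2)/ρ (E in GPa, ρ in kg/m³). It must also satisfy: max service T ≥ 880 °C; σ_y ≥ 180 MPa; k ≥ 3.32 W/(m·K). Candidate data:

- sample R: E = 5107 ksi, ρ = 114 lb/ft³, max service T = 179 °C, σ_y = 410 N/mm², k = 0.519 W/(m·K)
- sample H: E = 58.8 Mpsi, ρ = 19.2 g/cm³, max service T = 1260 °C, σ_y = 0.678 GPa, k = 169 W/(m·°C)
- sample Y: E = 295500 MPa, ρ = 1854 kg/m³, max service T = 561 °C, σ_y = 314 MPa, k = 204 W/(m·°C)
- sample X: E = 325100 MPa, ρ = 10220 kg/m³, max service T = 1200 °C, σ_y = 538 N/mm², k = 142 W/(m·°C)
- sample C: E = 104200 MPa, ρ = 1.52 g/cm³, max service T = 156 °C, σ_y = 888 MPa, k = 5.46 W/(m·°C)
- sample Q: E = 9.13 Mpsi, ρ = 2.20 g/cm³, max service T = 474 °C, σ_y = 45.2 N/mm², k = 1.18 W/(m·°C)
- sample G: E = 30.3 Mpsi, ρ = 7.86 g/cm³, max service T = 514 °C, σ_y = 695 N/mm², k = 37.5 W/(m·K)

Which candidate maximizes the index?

Screen on constraints: max service T ≥ 880 °C; σ_y ≥ 180 MPa; k ≥ 3.32 W/(m·K). Survivors: sample H, sample X.
After converting to SI:
  sample H: E = 405.4 GPa, ρ = 19200 kg/m³
  sample X: E = 325.1 GPa, ρ = 10220 kg/m³
  sample X: M = 1.76×10⁻³
  sample H: M = 1.05×10⁻³
Highest index: sample X.

sample X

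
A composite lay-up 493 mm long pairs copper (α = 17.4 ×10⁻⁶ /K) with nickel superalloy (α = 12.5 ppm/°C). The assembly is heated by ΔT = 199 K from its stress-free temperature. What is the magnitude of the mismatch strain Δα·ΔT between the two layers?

Δα = |17.4 − 12.5|×10⁻⁶/K = 4.90×10⁻⁶/K.
Mismatch strain = Δα·ΔT = 4.90×10⁻⁶ × 199.0 = 9.75×10⁻⁴.

9.75×10⁻⁴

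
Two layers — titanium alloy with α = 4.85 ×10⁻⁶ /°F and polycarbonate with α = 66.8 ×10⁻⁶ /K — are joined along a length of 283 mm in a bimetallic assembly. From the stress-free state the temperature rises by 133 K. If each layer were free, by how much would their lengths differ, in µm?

2190 µm

titanium alloy: α = 4.85×10⁻⁶/°F × 9/5 = 8.73×10⁻⁶/K.
Δα = |8.73 − 66.8|×10⁻⁶/K = 58.1×10⁻⁶/K.
ΔL_mismatch = Δα·L·ΔT = 58.1×10⁻⁶ × 283.0 mm × 133.0 K = 2190 µm.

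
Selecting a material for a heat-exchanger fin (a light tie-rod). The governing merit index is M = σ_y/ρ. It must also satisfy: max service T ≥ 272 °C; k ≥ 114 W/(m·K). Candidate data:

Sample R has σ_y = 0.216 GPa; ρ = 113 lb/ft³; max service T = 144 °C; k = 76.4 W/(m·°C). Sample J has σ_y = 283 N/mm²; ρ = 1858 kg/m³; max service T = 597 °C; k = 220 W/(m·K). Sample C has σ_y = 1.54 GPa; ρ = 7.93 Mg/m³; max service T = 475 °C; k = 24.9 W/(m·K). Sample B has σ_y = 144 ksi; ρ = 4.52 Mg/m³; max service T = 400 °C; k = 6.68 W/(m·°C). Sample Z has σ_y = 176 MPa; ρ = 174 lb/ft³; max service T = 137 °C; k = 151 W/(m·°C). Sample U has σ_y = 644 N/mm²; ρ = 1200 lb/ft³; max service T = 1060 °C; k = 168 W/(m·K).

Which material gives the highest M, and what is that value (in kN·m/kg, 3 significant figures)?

Screen on constraints: max service T ≥ 272 °C; k ≥ 114 W/(m·K). Survivors: sample J, sample U.
In SI units:
  sample J: σ_y = 283.0 MPa, ρ = 1858 kg/m³
  sample U: σ_y = 644.0 MPa, ρ = 19220 kg/m³
  sample J: M = 152 kN·m/kg
  sample U: M = 33.5 kN·m/kg
The maximum is for sample J.

sample J, M = 152 kN·m/kg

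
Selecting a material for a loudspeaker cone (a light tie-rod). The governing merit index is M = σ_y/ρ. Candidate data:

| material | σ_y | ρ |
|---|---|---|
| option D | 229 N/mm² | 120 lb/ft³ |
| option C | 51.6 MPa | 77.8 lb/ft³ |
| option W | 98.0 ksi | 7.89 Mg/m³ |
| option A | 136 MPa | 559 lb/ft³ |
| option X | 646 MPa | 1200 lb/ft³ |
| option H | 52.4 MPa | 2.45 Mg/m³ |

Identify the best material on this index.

Putting every candidate on a common basis:
  option D: σ_y = 229.0 MPa, ρ = 1922 kg/m³
  option C: σ_y = 51.60 MPa, ρ = 1246 kg/m³
  option W: σ_y = 675.7 MPa, ρ = 7890 kg/m³
  option A: σ_y = 136.0 MPa, ρ = 8954 kg/m³
  option X: σ_y = 646.0 MPa, ρ = 19220 kg/m³
  option H: σ_y = 52.40 MPa, ρ = 2450 kg/m³
  option D: M = 119 kN·m/kg
  option W: M = 85.6 kN·m/kg
  option C: M = 41.4 kN·m/kg
  option X: M = 33.6 kN·m/kg
  option H: M = 21.4 kN·m/kg
  option A: M = 15.2 kN·m/kg
The maximum is for option D.

option D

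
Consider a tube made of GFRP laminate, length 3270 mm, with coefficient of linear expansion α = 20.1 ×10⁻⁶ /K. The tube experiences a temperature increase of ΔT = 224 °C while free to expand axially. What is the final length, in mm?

ΔL = α·L₀·ΔT = 20.1×10⁻⁶ × 3270 mm × 224.0 K = 14.7 mm.
L = L₀ + ΔL = 3270 + 14.7 = 3284.7 mm.

3284.7 mm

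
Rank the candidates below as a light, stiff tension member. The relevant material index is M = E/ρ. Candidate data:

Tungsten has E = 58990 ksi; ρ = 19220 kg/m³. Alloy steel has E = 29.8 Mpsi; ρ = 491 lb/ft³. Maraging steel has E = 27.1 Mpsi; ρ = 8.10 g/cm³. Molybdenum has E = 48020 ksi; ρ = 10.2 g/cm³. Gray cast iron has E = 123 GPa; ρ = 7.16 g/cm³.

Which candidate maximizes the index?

molybdenum

Convert each candidate to consistent units, then evaluate M:
  tungsten: E = 406.7 GPa, ρ = 19220 kg/m³
  alloy steel: E = 205.5 GPa, ρ = 7865 kg/m³
  maraging steel: E = 186.8 GPa, ρ = 8100 kg/m³
  molybdenum: E = 331.1 GPa, ρ = 10200 kg/m³
  gray cast iron: E = 123.0 GPa, ρ = 7160 kg/m³
  molybdenum: M = 32.5 MN·m/kg
  alloy steel: M = 26.1 MN·m/kg
  maraging steel: M = 23.1 MN·m/kg
  tungsten: M = 21.2 MN·m/kg
  gray cast iron: M = 17.2 MN·m/kg
Highest index: molybdenum.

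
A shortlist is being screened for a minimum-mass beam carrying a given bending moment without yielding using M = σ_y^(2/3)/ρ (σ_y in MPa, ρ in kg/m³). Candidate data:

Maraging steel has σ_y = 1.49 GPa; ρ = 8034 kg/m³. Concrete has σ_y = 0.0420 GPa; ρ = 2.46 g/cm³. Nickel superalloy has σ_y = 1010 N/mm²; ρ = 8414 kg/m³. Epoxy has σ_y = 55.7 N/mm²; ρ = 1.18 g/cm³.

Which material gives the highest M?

maraging steel

In SI units:
  maraging steel: σ_y = 1490 MPa, ρ = 8034 kg/m³
  concrete: σ_y = 42.00 MPa, ρ = 2460 kg/m³
  nickel superalloy: σ_y = 1010 MPa, ρ = 8414 kg/m³
  epoxy: σ_y = 55.70 MPa, ρ = 1180 kg/m³
  maraging steel: M = 16.2×10⁻³
  epoxy: M = 12.4×10⁻³
  nickel superalloy: M = 12.0×10⁻³
  concrete: M = 4.91×10⁻³
Highest index: maraging steel.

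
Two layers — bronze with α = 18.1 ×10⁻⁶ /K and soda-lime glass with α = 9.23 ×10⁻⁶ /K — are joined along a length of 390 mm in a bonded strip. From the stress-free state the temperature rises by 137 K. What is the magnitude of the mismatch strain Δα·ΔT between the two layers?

Δα = |18.1 − 9.23|×10⁻⁶/K = 8.87×10⁻⁶/K.
Mismatch strain = Δα·ΔT = 8.87×10⁻⁶ × 137.0 = 1.22×10⁻³.

1.22×10⁻³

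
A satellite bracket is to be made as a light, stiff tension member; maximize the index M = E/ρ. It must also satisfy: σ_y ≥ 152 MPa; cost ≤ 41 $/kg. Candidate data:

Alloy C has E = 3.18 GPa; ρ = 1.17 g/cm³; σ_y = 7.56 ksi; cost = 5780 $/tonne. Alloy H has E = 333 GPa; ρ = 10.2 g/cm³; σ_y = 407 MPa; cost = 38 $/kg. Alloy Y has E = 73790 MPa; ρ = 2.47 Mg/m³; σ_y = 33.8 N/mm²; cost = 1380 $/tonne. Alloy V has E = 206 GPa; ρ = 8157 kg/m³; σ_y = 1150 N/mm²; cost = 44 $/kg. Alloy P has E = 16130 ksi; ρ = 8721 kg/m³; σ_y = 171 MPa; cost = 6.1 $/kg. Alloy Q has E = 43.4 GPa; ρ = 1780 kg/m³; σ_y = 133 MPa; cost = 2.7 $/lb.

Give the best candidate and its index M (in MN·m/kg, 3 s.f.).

alloy H, M = 32.6 MN·m/kg

Screen on constraints: σ_y ≥ 152 MPa; cost ≤ 41 $/kg. Survivors: alloy H, alloy P.
Normalizing units and computing the index:
  alloy H: E = 333.0 GPa, ρ = 10200 kg/m³
  alloy P: E = 111.2 GPa, ρ = 8721 kg/m³
  alloy H: M = 32.6 MN·m/kg
  alloy P: M = 12.8 MN·m/kg
Highest index: alloy H.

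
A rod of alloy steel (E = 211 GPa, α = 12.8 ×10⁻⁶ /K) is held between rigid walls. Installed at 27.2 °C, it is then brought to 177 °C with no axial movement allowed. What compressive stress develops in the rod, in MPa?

ΔT = 149.8 K. Constrained thermal stress σ = E·α·ΔT = 211.0×10³ MPa × 12.8×10⁻⁶ × 149.8 = 405 MPa (compressive).

405 MPa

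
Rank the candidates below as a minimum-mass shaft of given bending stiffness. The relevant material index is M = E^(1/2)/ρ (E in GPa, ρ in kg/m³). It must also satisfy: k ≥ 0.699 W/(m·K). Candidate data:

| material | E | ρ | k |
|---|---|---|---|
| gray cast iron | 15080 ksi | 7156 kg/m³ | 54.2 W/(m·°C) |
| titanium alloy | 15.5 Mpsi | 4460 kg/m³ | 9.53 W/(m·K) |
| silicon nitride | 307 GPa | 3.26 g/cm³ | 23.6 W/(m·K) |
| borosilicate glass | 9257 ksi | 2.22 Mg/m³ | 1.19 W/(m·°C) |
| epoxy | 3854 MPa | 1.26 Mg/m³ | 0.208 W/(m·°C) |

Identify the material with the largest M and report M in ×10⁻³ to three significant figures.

silicon nitride, M = 5.37×10⁻³

Screen on constraints: k ≥ 0.699 W/(m·K). Survivors: gray cast iron, titanium alloy, silicon nitride, borosilicate glass.
Convert each candidate to consistent units, then evaluate M:
  gray cast iron: E = 104.0 GPa, ρ = 7156 kg/m³
  titanium alloy: E = 106.9 GPa, ρ = 4460 kg/m³
  silicon nitride: E = 307.0 GPa, ρ = 3260 kg/m³
  borosilicate glass: E = 63.82 GPa, ρ = 2220 kg/m³
  silicon nitride: M = 5.37×10⁻³
  borosilicate glass: M = 3.60×10⁻³
  titanium alloy: M = 2.32×10⁻³
  gray cast iron: M = 1.42×10⁻³
Highest index: silicon nitride.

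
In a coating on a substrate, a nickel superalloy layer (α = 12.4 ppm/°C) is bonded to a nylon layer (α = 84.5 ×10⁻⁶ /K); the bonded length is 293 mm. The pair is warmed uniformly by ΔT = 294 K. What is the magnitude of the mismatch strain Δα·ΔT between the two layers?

0.0212

Δα = |12.4 − 84.5|×10⁻⁶/K = 72.1×10⁻⁶/K.
Mismatch strain = Δα·ΔT = 72.1×10⁻⁶ × 294.0 = 0.0212.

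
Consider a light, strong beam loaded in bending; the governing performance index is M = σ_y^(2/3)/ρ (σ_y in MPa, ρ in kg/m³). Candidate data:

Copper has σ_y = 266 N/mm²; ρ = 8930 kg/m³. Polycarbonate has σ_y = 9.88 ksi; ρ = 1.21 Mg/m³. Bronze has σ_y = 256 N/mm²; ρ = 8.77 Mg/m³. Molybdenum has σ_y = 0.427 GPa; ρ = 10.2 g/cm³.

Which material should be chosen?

polycarbonate

After converting to SI:
  copper: σ_y = 266.0 MPa, ρ = 8930 kg/m³
  polycarbonate: σ_y = 68.12 MPa, ρ = 1210 kg/m³
  bronze: σ_y = 256.0 MPa, ρ = 8770 kg/m³
  molybdenum: σ_y = 427.0 MPa, ρ = 10200 kg/m³
  polycarbonate: M = 13.8×10⁻³
  molybdenum: M = 5.56×10⁻³
  copper: M = 4.63×10⁻³
  bronze: M = 4.60×10⁻³
Highest index: polycarbonate.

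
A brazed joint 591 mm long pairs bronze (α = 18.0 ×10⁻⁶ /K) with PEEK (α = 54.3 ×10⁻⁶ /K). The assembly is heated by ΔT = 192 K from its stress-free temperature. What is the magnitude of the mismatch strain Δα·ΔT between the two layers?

6.97×10⁻³

Δα = |18.0 − 54.3|×10⁻⁶/K = 36.3×10⁻⁶/K.
Mismatch strain = Δα·ΔT = 36.3×10⁻⁶ × 192.0 = 6.97×10⁻³.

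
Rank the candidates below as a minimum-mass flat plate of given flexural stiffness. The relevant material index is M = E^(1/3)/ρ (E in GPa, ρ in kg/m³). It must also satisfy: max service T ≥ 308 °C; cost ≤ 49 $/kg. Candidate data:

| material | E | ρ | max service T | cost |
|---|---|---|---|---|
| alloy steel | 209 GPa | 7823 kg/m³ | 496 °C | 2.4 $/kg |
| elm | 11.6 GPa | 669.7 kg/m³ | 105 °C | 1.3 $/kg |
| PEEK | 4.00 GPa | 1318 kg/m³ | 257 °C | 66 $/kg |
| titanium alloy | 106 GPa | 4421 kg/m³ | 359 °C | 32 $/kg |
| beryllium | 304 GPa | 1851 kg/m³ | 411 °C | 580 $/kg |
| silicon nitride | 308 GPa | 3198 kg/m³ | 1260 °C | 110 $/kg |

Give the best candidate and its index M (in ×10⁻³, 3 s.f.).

Screen on constraints: max service T ≥ 308 °C; cost ≤ 49 $/kg. Survivors: alloy steel, titanium alloy.
Computing M directly (units already consistent):
  titanium alloy: M = 1.07×10⁻³
  alloy steel: M = 0.759×10⁻³
Titanium alloy ranks first.

titanium alloy, M = 1.07×10⁻³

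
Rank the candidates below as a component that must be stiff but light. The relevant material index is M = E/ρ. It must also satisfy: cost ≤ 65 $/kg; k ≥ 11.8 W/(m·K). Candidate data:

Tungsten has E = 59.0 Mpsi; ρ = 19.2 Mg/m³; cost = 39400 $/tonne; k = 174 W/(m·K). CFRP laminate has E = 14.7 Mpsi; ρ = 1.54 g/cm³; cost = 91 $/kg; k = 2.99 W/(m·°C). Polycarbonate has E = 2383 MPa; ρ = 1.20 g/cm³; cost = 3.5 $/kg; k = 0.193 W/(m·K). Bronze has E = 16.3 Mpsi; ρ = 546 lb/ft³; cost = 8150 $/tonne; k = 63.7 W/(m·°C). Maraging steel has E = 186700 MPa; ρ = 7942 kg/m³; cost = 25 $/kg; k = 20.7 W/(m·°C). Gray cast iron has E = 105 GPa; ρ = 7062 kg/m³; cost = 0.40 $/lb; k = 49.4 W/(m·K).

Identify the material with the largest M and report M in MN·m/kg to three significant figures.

Screen on constraints: cost ≤ 65 $/kg; k ≥ 11.8 W/(m·K). Survivors: tungsten, bronze, maraging steel, gray cast iron.
In SI units:
  tungsten: E = 406.8 GPa, ρ = 19200 kg/m³
  bronze: E = 112.4 GPa, ρ = 8746 kg/m³
  maraging steel: E = 186.7 GPa, ρ = 7942 kg/m³
  gray cast iron: E = 105.0 GPa, ρ = 7062 kg/m³
  maraging steel: M = 23.5 MN·m/kg
  tungsten: M = 21.2 MN·m/kg
  gray cast iron: M = 14.9 MN·m/kg
  bronze: M = 12.8 MN·m/kg
Highest index: maraging steel.

maraging steel, M = 23.5 MN·m/kg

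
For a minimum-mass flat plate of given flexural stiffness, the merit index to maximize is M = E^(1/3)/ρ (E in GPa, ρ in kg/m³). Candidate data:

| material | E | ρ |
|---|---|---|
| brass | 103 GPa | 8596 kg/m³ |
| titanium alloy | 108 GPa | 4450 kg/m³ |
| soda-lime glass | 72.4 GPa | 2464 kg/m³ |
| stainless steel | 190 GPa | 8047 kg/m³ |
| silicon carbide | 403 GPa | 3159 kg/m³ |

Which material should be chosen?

silicon carbide

Computing M directly (units already consistent):
  silicon carbide: M = 2.34×10⁻³
  soda-lime glass: M = 1.69×10⁻³
  titanium alloy: M = 1.07×10⁻³
  stainless steel: M = 0.714×10⁻³
  brass: M = 0.545×10⁻³
Silicon carbide has the largest M.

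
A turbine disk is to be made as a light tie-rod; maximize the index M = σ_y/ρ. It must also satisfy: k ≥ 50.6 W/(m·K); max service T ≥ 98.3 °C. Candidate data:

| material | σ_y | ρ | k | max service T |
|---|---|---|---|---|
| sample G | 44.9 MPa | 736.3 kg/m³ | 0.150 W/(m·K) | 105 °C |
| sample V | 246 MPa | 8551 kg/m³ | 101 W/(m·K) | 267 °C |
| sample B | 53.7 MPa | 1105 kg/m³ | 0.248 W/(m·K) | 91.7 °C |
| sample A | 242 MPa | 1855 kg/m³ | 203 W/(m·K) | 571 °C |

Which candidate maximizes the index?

Screen on constraints: k ≥ 50.6 W/(m·K); max service T ≥ 98.3 °C. Survivors: sample V, sample A.
Computing M directly (units already consistent):
  sample A: M = 130 kN·m/kg
  sample V: M = 28.8 kN·m/kg
Sample A ranks first.

sample A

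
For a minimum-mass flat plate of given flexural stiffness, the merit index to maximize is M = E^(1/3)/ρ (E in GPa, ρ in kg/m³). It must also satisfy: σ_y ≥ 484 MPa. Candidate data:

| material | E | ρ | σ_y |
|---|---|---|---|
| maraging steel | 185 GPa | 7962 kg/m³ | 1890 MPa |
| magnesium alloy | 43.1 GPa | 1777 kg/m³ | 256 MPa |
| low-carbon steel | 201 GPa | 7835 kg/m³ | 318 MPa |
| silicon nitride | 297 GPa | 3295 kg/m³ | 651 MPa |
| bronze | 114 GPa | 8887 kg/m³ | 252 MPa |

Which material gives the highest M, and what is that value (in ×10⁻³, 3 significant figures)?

silicon nitride, M = 2.02×10⁻³

Screen on constraints: σ_y ≥ 484 MPa. Survivors: maraging steel, silicon nitride.
Computing M directly (units already consistent):
  silicon nitride: M = 2.02×10⁻³
  maraging steel: M = 0.716×10⁻³
Highest index: silicon nitride.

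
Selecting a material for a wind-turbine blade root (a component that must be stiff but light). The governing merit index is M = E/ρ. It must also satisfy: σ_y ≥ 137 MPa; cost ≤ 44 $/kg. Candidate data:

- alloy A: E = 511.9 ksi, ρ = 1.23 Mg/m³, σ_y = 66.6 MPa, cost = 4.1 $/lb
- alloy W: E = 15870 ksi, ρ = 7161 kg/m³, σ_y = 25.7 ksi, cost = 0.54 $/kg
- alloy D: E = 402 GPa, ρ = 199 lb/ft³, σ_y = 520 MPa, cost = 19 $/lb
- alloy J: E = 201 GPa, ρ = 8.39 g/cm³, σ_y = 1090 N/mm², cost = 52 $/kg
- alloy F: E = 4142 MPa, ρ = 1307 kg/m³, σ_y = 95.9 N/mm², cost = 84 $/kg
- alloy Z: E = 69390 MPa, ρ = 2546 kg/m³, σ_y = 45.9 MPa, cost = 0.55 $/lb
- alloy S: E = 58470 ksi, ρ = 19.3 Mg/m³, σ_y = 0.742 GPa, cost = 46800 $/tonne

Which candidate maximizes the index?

alloy D

Screen on constraints: σ_y ≥ 137 MPa; cost ≤ 44 $/kg. Survivors: alloy W, alloy D.
In SI units:
  alloy W: E = 109.4 GPa, ρ = 7161 kg/m³
  alloy D: E = 402.0 GPa, ρ = 3188 kg/m³
  alloy D: M = 126 MN·m/kg
  alloy W: M = 15.3 MN·m/kg
Highest index: alloy D.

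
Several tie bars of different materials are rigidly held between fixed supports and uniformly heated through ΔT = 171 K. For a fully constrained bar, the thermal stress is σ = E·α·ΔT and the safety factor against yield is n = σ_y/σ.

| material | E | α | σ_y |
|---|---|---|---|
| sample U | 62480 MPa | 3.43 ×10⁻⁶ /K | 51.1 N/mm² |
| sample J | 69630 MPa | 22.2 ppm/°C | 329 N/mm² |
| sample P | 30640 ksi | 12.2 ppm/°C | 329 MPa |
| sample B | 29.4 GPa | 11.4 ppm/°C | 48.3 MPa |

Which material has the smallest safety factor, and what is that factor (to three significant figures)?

With everything in SI (GPa, ×10⁻⁶/K, MPa):
  sample U: E = 62.48, α = 3.43, σ_y = 51.10 → σ = 36.6 MPa, n = 1.39
  sample J: E = 69.63, α = 22.2, σ_y = 329.0 → σ = 264 MPa, n = 1.24
  sample P: E = 211.3, α = 12.2, σ_y = 329.0 → σ = 441 MPa, n = 0.747
  sample B: E = 29.40, α = 11.4, σ_y = 48.30 → σ = 57.3 MPa, n = 0.843
Smallest n: sample P with n = 0.747.

sample P, n = 0.747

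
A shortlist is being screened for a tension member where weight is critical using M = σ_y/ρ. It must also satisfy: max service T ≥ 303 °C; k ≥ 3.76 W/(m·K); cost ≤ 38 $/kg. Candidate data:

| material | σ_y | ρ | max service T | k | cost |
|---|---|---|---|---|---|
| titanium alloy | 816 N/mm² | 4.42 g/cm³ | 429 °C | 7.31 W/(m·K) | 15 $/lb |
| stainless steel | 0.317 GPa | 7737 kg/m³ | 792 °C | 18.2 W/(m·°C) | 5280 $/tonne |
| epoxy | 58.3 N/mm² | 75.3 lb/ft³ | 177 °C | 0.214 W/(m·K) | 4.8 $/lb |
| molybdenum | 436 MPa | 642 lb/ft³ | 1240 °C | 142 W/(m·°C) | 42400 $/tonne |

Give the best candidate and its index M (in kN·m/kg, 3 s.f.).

titanium alloy, M = 185 kN·m/kg

Screen on constraints: max service T ≥ 303 °C; k ≥ 3.76 W/(m·K); cost ≤ 38 $/kg. Survivors: titanium alloy, stainless steel.
Putting every candidate on a common basis:
  titanium alloy: σ_y = 816.0 MPa, ρ = 4420 kg/m³
  stainless steel: σ_y = 317.0 MPa, ρ = 7737 kg/m³
  titanium alloy: M = 185 kN·m/kg
  stainless steel: M = 41.0 kN·m/kg
The maximum is for titanium alloy.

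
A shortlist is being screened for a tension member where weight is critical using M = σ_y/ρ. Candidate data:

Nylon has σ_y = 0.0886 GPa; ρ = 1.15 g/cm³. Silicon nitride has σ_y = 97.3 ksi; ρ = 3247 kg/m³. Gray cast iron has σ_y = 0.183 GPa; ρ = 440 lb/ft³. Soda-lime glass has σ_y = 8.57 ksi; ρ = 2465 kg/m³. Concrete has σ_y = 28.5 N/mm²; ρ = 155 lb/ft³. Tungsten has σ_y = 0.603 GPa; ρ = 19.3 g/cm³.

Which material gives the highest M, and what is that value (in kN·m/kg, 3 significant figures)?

silicon nitride, M = 207 kN·m/kg

Normalizing units and computing the index:
  nylon: σ_y = 88.60 MPa, ρ = 1150 kg/m³
  silicon nitride: σ_y = 670.9 MPa, ρ = 3247 kg/m³
  gray cast iron: σ_y = 183.0 MPa, ρ = 7048 kg/m³
  soda-lime glass: σ_y = 59.09 MPa, ρ = 2465 kg/m³
  concrete: σ_y = 28.50 MPa, ρ = 2483 kg/m³
  tungsten: σ_y = 603.0 MPa, ρ = 19300 kg/m³
  silicon nitride: M = 207 kN·m/kg
  nylon: M = 77.0 kN·m/kg
  tungsten: M = 31.2 kN·m/kg
  gray cast iron: M = 26.0 kN·m/kg
  soda-lime glass: M = 24.0 kN·m/kg
  concrete: M = 11.5 kN·m/kg
Silicon nitride has the largest M.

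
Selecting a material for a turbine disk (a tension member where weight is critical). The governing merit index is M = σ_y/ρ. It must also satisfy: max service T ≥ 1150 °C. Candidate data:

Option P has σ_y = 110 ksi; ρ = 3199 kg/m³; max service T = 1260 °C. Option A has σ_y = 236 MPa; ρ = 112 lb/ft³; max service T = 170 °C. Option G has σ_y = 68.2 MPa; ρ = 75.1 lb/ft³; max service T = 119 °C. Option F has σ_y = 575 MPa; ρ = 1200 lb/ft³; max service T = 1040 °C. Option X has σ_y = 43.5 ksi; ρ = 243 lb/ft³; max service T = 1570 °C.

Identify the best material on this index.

option P

Screen on constraints: max service T ≥ 1150 °C. Survivors: option P, option X.
Normalizing units and computing the index:
  option P: σ_y = 758.4 MPa, ρ = 3199 kg/m³
  option X: σ_y = 299.9 MPa, ρ = 3892 kg/m³
  option P: M = 237 kN·m/kg
  option X: M = 77.1 kN·m/kg
Highest index: option P.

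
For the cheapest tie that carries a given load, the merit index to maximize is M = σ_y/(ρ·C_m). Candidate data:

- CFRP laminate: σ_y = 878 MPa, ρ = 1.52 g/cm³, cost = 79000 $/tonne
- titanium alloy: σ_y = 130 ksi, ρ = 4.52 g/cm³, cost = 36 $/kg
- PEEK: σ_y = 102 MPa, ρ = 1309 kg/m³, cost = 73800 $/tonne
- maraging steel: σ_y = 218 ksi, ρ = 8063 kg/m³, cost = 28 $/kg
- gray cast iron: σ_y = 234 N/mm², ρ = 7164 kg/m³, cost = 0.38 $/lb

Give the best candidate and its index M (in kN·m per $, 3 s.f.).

Convert each candidate to consistent units, then evaluate M:
  CFRP laminate: σ_y = 878.0 MPa, ρ = 1520 kg/m³, cost = 79.00 $/kg
  titanium alloy: σ_y = 896.3 MPa, ρ = 4520 kg/m³, cost = 36.00 $/kg
  PEEK: σ_y = 102.0 MPa, ρ = 1309 kg/m³, cost = 73.80 $/kg
  maraging steel: σ_y = 1503 MPa, ρ = 8063 kg/m³, cost = 28.00 $/kg
  gray cast iron: σ_y = 234.0 MPa, ρ = 7164 kg/m³, cost = 0.8377 $/kg
  gray cast iron: M = 39.0 kN·m per $
  CFRP laminate: M = 7.31 kN·m per $
  maraging steel: M = 6.66 kN·m per $
  titanium alloy: M = 5.51 kN·m per $
  PEEK: M = 1.06 kN·m per $
The maximum is for gray cast iron.

gray cast iron, M = 39.0 kN·m per $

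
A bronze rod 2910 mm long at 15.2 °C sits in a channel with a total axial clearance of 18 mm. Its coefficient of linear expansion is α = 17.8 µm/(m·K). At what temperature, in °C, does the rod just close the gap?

α·L₀·ΔT = 18.0 mm ⇒ ΔT = 18.0 / (17.8×10⁻⁶ × 2910.0) = 347.5 K.
T = 15.2 + 347.5 = 362.7 °C.

363 °C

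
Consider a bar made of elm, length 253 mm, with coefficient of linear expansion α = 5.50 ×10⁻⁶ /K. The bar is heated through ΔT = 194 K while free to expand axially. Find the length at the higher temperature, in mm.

253.27 mm

ΔL = α·L₀·ΔT = 5.50×10⁻⁶ × 253 mm × 194.0 K = 0.270 mm.
L = L₀ + ΔL = 253 + 0.270 = 253.27 mm.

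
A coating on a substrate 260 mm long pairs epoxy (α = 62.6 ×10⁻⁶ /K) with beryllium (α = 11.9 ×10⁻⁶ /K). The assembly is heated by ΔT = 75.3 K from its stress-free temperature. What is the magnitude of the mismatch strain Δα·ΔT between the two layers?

Δα = |62.6 − 11.9|×10⁻⁶/K = 50.7×10⁻⁶/K.
Mismatch strain = Δα·ΔT = 50.7×10⁻⁶ × 75.3 = 3.82×10⁻³.

3.82×10⁻³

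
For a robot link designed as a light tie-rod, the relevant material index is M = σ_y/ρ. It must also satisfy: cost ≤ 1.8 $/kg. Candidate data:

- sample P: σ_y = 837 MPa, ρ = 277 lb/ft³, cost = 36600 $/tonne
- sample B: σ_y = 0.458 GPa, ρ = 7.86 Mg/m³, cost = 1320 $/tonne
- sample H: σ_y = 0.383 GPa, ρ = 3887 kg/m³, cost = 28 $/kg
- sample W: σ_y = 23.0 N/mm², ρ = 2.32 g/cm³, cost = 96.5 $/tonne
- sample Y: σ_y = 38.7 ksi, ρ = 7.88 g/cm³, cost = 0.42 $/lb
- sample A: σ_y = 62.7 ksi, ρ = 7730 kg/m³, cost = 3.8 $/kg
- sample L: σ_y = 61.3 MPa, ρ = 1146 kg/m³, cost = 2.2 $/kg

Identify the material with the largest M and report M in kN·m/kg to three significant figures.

Screen on constraints: cost ≤ 1.8 $/kg. Survivors: sample B, sample W, sample Y.
In SI units:
  sample B: σ_y = 458.0 MPa, ρ = 7860 kg/m³
  sample W: σ_y = 23.00 MPa, ρ = 2320 kg/m³
  sample Y: σ_y = 266.8 MPa, ρ = 7880 kg/m³
  sample B: M = 58.3 kN·m/kg
  sample Y: M = 33.9 kN·m/kg
  sample W: M = 9.91 kN·m/kg
The maximum is for sample B.

sample B, M = 58.3 kN·m/kg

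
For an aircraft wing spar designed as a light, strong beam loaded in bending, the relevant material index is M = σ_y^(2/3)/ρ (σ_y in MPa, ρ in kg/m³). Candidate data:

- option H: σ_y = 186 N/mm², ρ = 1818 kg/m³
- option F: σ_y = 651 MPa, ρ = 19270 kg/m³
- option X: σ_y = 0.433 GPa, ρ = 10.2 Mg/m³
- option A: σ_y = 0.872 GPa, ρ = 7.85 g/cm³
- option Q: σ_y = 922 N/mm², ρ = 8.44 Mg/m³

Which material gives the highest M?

option H

Putting every candidate on a common basis:
  option H: σ_y = 186.0 MPa, ρ = 1818 kg/m³
  option F: σ_y = 651.0 MPa, ρ = 19270 kg/m³
  option X: σ_y = 433.0 MPa, ρ = 10200 kg/m³
  option A: σ_y = 872.0 MPa, ρ = 7850 kg/m³
  option Q: σ_y = 922.0 MPa, ρ = 8440 kg/m³
  option H: M = 17.9×10⁻³
  option A: M = 11.6×10⁻³
  option Q: M = 11.2×10⁻³
  option X: M = 5.61×10⁻³
  option F: M = 3.90×10⁻³
Highest index: option H.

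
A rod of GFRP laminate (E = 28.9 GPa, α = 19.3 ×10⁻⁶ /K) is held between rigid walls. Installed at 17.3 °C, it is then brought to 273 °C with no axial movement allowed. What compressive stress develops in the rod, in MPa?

143 MPa

ΔT = 255.7 K. Constrained thermal stress σ = E·α·ΔT = 28.90×10³ MPa × 19.3×10⁻⁶ × 255.7 = 143 MPa (compressive).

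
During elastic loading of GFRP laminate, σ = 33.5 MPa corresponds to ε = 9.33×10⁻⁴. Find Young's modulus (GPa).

35.9 GPa

E = σ/ε = 33.5 MPa / 9.33×10⁻⁴ = 35910 MPa = 35.9 GPa.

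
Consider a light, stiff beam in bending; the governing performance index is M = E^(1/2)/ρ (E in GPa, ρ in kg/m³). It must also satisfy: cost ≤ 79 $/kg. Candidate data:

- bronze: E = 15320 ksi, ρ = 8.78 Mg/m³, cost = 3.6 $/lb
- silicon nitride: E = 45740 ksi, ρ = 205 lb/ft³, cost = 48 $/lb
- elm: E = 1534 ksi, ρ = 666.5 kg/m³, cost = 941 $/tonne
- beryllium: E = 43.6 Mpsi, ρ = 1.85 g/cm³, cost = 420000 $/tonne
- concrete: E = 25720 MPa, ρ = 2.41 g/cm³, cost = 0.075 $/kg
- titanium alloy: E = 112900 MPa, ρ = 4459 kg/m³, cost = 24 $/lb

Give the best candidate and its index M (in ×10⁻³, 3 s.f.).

Screen on constraints: cost ≤ 79 $/kg. Survivors: bronze, elm, concrete, titanium alloy.
Convert each candidate to consistent units, then evaluate M:
  bronze: E = 105.6 GPa, ρ = 8780 kg/m³
  elm: E = 10.58 GPa, ρ = 666.5 kg/m³
  concrete: E = 25.72 GPa, ρ = 2410 kg/m³
  titanium alloy: E = 112.9 GPa, ρ = 4459 kg/m³
  elm: M = 4.88×10⁻³
  titanium alloy: M = 2.38×10⁻³
  concrete: M = 2.10×10⁻³
  bronze: M = 1.17×10⁻³
Elm has the largest M.

elm, M = 4.88×10⁻³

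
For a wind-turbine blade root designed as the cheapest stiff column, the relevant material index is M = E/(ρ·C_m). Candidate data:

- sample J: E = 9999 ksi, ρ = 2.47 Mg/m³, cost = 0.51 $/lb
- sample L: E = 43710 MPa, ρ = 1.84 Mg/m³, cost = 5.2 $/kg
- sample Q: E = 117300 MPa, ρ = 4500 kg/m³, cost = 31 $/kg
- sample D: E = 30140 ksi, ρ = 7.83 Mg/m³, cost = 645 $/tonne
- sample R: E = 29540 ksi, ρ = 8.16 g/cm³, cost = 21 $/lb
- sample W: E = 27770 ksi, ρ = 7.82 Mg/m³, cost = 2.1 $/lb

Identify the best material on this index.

Convert each candidate to consistent units, then evaluate M:
  sample J: E = 68.94 GPa, ρ = 2470 kg/m³, cost = 1.124 $/kg
  sample L: E = 43.71 GPa, ρ = 1840 kg/m³, cost = 5.200 $/kg
  sample Q: E = 117.3 GPa, ρ = 4500 kg/m³, cost = 31.00 $/kg
  sample D: E = 207.8 GPa, ρ = 7830 kg/m³, cost = 0.6450 $/kg
  sample R: E = 203.7 GPa, ρ = 8160 kg/m³, cost = 46.30 $/kg
  sample W: E = 191.5 GPa, ρ = 7820 kg/m³, cost = 4.630 $/kg
  sample D: M = 41.1 MN·m per $
  sample J: M = 24.8 MN·m per $
  sample W: M = 5.29 MN·m per $
  sample L: M = 4.57 MN·m per $
  sample Q: M = 0.841 MN·m per $
  sample R: M = 0.539 MN·m per $
The maximum is for sample D.

sample D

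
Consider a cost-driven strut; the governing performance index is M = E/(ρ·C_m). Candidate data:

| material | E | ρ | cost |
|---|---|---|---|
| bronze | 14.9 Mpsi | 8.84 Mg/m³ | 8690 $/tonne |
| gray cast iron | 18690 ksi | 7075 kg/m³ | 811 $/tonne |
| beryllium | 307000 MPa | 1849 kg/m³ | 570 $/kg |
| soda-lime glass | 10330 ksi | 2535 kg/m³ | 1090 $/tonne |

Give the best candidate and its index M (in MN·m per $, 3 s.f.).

Normalizing units and computing the index:
  bronze: E = 102.7 GPa, ρ = 8840 kg/m³, cost = 8.690 $/kg
  gray cast iron: E = 128.9 GPa, ρ = 7075 kg/m³, cost = 0.8110 $/kg
  beryllium: E = 307.0 GPa, ρ = 1849 kg/m³, cost = 570.0 $/kg
  soda-lime glass: E = 71.22 GPa, ρ = 2535 kg/m³, cost = 1.090 $/kg
  soda-lime glass: M = 25.8 MN·m per $
  gray cast iron: M = 22.5 MN·m per $
  bronze: M = 1.34 MN·m per $
  beryllium: M = 0.291 MN·m per $
Soda-lime glass ranks first.

soda-lime glass, M = 25.8 MN·m per $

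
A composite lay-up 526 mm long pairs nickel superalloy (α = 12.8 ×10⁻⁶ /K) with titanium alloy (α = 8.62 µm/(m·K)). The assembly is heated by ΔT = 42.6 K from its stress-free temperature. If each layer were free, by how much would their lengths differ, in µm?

Δα = |12.8 − 8.62|×10⁻⁶/K = 4.18×10⁻⁶/K.
ΔL_mismatch = Δα·L·ΔT = 4.18×10⁻⁶ × 526.0 mm × 42.6 K = 93.7 µm.

93.7 µm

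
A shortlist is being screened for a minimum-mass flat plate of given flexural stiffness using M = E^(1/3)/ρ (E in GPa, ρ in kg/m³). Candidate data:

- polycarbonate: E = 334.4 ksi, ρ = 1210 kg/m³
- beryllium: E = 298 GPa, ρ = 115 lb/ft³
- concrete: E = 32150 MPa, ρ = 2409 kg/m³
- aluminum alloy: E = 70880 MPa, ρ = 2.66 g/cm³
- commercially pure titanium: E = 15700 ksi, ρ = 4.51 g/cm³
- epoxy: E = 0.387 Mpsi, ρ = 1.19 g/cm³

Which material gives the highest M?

Putting every candidate on a common basis:
  polycarbonate: E = 2.306 GPa, ρ = 1210 kg/m³
  beryllium: E = 298.0 GPa, ρ = 1842 kg/m³
  concrete: E = 32.15 GPa, ρ = 2409 kg/m³
  aluminum alloy: E = 70.88 GPa, ρ = 2660 kg/m³
  commercially pure titanium: E = 108.2 GPa, ρ = 4510 kg/m³
  epoxy: E = 2.668 GPa, ρ = 1190 kg/m³
  beryllium: M = 3.63×10⁻³
  aluminum alloy: M = 1.56×10⁻³
  concrete: M = 1.32×10⁻³
  epoxy: M = 1.17×10⁻³
  polycarbonate: M = 1.09×10⁻³
  commercially pure titanium: M = 1.06×10⁻³
Beryllium ranks first.

beryllium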